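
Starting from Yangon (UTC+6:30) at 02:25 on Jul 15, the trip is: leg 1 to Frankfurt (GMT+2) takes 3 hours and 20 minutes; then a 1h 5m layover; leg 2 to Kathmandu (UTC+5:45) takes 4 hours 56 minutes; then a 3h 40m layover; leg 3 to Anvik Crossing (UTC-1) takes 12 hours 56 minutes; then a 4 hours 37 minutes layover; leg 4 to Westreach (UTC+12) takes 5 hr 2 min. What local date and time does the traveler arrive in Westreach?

Convert departure to UTC: 02:25 − 6:30 = 19:55 UTC on Jul 14.
Add 3 hours and 20 minutes leg 1 → 23:15 UTC.
Add 1 hour 5 minutes layover in Frankfurt → 00:20 UTC (Jul 15).
Add 4 hours and 56 minutes leg 2 → 05:16 UTC.
Add 3 hours and 40 minutes layover in Kathmandu → 08:56 UTC.
Add 12 hours 56 minutes leg 3 → 21:52 UTC.
Add 4 hours and 37 minutes layover in Anvik Crossing → 02:29 UTC (Jul 16).
Add 5 hours 2 minutes leg 4 → 07:31 UTC.
Westreach is UTC+12:00, so local arrival = 07:31 + 12:00 = 19:31 on Jul 16.

19:31 on July 16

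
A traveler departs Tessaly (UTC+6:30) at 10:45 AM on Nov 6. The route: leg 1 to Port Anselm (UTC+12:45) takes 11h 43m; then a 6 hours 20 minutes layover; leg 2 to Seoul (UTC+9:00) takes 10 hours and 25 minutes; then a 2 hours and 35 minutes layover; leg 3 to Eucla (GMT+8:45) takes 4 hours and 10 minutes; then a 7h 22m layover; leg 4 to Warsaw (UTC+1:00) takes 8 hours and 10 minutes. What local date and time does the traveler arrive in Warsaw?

8:00 AM on November 8

Convert departure to UTC: 10:45 AM − 6:30 = 4:15 AM UTC on Nov 6.
Add 11 hours and 43 minutes leg 1 → 3:58 PM UTC.
Add 6 hours 20 minutes layover in Port Anselm → 10:18 PM UTC.
Add 10 hours 25 minutes leg 2 → 8:43 AM UTC (Nov 7).
Add 2 hours 35 minutes layover in Seoul → 11:18 AM UTC.
Add 4 hours and 10 minutes leg 3 → 3:28 PM UTC.
Add 7 hours 22 minutes layover in Eucla → 10:50 PM UTC.
Add 8 hours and 10 minutes leg 4 → 7:00 AM UTC (Nov 8).
Warsaw is UTC+1:00, so local arrival = 7:00 AM + 1:00 = 8:00 AM on Nov 8.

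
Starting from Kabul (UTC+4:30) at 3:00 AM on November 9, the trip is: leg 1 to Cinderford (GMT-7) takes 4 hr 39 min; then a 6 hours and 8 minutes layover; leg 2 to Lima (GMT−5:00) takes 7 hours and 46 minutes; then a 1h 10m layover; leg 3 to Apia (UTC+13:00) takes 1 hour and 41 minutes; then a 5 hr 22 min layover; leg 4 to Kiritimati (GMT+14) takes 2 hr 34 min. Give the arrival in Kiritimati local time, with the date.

5:50 PM on November 10

Convert departure to UTC: 3:00 AM − 4:30 = 10:30 PM UTC on Nov 8.
Add 4 hours 39 minutes leg 1 → 3:09 AM UTC (Nov 9).
Add 6 hours and 8 minutes layover in Cinderford → 9:17 AM UTC.
Add 7 hours 46 minutes leg 2 → 5:03 PM UTC.
Add 1 hour 10 minutes layover in Lima → 6:13 PM UTC.
Add 1 hour and 41 minutes leg 3 → 7:54 PM UTC.
Add 5 hours and 22 minutes layover in Apia → 1:16 AM UTC (Nov 10).
Add 2 hours and 34 minutes leg 4 → 3:50 AM UTC.
Kiritimati is UTC+14:00, so local arrival = 3:50 AM + 14:00 = 5:50 PM on Nov 10.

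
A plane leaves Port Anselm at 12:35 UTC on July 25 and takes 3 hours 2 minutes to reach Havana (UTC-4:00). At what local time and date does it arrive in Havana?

11:37 on July 25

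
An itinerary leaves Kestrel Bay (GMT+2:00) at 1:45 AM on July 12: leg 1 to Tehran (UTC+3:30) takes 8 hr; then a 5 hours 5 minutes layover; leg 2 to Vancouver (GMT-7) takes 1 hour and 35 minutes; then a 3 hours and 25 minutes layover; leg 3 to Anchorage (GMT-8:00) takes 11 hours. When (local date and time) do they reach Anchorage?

8:50 PM on July 12

Convert departure to UTC: 1:45 AM − 2:00 = 11:45 PM UTC on Jul 11.
Add 8 hours leg 1 → 7:45 AM UTC (Jul 12).
Add 5 hours and 5 minutes layover in Tehran → 12:50 PM UTC.
Add 1 hour and 35 minutes leg 2 → 2:25 PM UTC.
Add 3 hours 25 minutes layover in Vancouver → 5:50 PM UTC.
Add 11 hours leg 3 → 4:50 AM UTC (Jul 13).
Anchorage is UTC−8:00, so local arrival = 4:50 AM − 8:00 = 8:50 PM on Jul 12.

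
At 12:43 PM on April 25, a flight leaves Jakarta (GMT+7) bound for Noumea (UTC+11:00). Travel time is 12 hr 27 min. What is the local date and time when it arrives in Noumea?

5:10 AM on April 26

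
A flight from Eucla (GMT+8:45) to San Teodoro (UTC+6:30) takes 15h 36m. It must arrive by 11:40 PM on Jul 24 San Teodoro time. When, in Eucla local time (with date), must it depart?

10:19 AM on July 24

Target arrival in UTC: 11:40 PM − 6:30 = 5:10 PM on Jul 24.
Subtract 15 hours 36 minutes → departure 1:34 AM UTC on Jul 24.
Eucla is UTC+8:45: 1:34 AM + 8:45 = 10:19 AM on Jul 24.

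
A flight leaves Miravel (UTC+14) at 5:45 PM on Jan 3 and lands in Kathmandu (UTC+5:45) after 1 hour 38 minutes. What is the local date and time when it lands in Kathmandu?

11:08 AM on January 3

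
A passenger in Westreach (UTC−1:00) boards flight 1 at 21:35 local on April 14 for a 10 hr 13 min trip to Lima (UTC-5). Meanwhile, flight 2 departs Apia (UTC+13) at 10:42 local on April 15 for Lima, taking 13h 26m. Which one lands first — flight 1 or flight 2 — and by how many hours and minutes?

the first, by 2 hours 20 minutes

Flight 1 in UTC: 21:35 + 1:00 = 22:35 on Apr 14.
+10 hours 13 minutes → arrive 08:48 UTC on Apr 15.
Flight 2 in UTC: 10:42 − 13:00 = 21:42 on Apr 14.
+13 hours 26 minutes → arrive 11:08 UTC on Apr 15.
Flight 1 lands earlier by 2 hours 20 minutes.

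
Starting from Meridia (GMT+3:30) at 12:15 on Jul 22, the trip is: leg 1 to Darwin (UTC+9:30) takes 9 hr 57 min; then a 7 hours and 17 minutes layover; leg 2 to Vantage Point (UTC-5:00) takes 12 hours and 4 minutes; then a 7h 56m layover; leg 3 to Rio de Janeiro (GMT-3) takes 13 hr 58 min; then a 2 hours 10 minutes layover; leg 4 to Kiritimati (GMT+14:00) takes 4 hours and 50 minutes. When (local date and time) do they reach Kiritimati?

08:57 on July 25

Convert departure to UTC: 12:15 − 3:30 = 08:45 UTC on Jul 22.
Add 9 hours and 57 minutes leg 1 → 18:42 UTC.
Add 7 hours 17 minutes layover in Darwin → 01:59 UTC (Jul 23).
Add 12 hours and 4 minutes leg 2 → 14:03 UTC.
Add 7 hours 56 minutes layover in Vantage Point → 21:59 UTC.
Add 13 hours and 58 minutes leg 3 → 11:57 UTC (Jul 24).
Add 2 hours 10 minutes layover in Rio de Janeiro → 14:07 UTC.
Add 4 hours and 50 minutes leg 4 → 18:57 UTC.
Kiritimati is UTC+14:00, so local arrival = 18:57 + 14:00 = 08:57 on Jul 25.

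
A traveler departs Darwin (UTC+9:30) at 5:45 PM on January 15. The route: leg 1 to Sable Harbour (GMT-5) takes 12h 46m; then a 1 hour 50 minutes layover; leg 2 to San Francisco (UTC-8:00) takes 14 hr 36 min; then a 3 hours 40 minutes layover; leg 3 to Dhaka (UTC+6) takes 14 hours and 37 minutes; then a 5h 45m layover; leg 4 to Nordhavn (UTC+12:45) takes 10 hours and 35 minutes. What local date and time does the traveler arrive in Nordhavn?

12:49 PM on January 18

Convert departure to UTC: 5:45 PM − 9:30 = 8:15 AM UTC on Jan 15.
Add 12 hours 46 minutes leg 1 → 9:01 PM UTC.
Add 1 hour and 50 minutes layover in Sable Harbour → 10:51 PM UTC.
Add 14 hours 36 minutes leg 2 → 1:27 PM UTC (Jan 16).
Add 3 hours 40 minutes layover in San Francisco → 5:07 PM UTC.
Add 14 hours and 37 minutes leg 3 → 7:44 AM UTC (Jan 17).
Add 5 hours and 45 minutes layover in Dhaka → 1:29 PM UTC.
Add 10 hours and 35 minutes leg 4 → 12:04 AM UTC (Jan 18).
Nordhavn is UTC+12:45, so local arrival = 12:04 AM + 12:45 = 12:49 PM on Jan 18.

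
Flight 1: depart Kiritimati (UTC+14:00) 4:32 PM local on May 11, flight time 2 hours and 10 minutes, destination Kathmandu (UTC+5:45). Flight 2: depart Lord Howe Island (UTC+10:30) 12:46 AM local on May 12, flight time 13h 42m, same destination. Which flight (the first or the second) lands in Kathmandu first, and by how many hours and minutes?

Flight 1 in UTC: 4:32 PM − 14:00 = 2:32 AM on May 11.
+2 hours 10 minutes → arrive 4:42 AM UTC on May 11.
Flight 2 in UTC: 12:46 AM − 10:30 = 2:16 PM on May 11.
+13 hours 42 minutes → arrive 3:58 AM UTC on May 12.
Flight 1 lands earlier by 23 hours 16 minutes.

the first, by 23 hours 16 minutes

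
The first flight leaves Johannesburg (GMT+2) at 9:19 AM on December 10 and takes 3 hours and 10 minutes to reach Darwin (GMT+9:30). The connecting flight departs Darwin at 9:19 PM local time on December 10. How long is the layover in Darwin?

1 hour 20 minutes

Convert departure to UTC: 9:19 AM − 2:00 = 7:19 AM UTC on Dec 10.
Add 3 hours 10 minutes flight time → 10:29 AM UTC.
Darwin is UTC+9:30, so local arrival = 10:29 AM + 9:30 = 7:59 PM on Dec 10.
Layover = 9:19 PM − 7:59 PM = 1 hour 20 minutes.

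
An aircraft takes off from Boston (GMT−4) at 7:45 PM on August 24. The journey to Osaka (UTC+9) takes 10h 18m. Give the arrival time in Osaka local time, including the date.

Convert departure to UTC: 7:45 PM + 4:00 = 11:45 PM UTC on Aug 24.
Add 10 hours 18 minutes travel time → 10:03 AM UTC (Aug 25).
Osaka is UTC+9:00, so local arrival = 10:03 AM + 9:00 = 7:03 PM on Aug 25.

7:03 PM on Aug 25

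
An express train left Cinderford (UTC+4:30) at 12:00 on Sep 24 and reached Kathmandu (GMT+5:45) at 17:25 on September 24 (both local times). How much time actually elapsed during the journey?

4 hours 10 minutes

Departure in UTC: 12:00 − 4:30 = 07:30 on Sep 24.
Arrival in UTC: 17:25 − 5:45 = 11:40 on Sep 24.
Elapsed = 11:40 − 07:30 = 4 hours 10 minutes.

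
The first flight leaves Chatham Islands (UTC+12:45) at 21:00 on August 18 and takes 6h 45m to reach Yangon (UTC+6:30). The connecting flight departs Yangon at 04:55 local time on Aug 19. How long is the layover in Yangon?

7 hours 25 minutes

Convert departure to UTC: 21:00 − 12:45 = 08:15 UTC on Aug 18.
Add 6 hours 45 minutes flight time → 15:00 UTC.
Yangon is UTC+6:30, so local arrival = 15:00 + 6:30 = 21:30 on Aug 18.
Layover = 04:55 − 21:30 (+1 day) = 7 hours 25 minutes.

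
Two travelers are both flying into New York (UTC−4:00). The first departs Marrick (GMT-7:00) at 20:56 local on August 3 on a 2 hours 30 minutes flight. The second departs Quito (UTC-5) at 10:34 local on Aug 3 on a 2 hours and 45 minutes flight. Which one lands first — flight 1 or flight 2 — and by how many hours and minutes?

the second, by 12 hours 7 minutes

Flight 1 in UTC: 20:56 + 7:00 = 03:56 on Aug 4.
+2 hours and 30 minutes → arrive 06:26 UTC on Aug 4.
Flight 2 in UTC: 10:34 + 5:00 = 15:34 on Aug 3.
+2 hours 45 minutes → arrive 18:19 UTC on Aug 3.
Flight 2 lands earlier by 12 hours 7 minutes.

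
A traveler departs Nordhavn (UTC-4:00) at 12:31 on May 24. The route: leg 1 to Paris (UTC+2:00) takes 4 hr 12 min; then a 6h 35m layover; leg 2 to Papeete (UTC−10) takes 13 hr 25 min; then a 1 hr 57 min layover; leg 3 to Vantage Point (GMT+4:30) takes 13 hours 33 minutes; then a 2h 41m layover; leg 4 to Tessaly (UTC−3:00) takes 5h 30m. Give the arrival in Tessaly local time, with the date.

13:24 on May 26

Convert departure to UTC: 12:31 + 4:00 = 16:31 UTC on May 24.
Add 4 hours and 12 minutes leg 1 → 20:43 UTC.
Add 6 hours 35 minutes layover in Paris → 03:18 UTC (May 25).
Add 13 hours and 25 minutes leg 2 → 16:43 UTC.
Add 1 hour and 57 minutes layover in Papeete → 18:40 UTC.
Add 13 hours and 33 minutes leg 3 → 08:13 UTC (May 26).
Add 2 hours 41 minutes layover in Vantage Point → 10:54 UTC.
Add 5 hours 30 minutes leg 4 → 16:24 UTC.
Tessaly is UTC−3:00, so local arrival = 16:24 − 3:00 = 13:24 on May 26.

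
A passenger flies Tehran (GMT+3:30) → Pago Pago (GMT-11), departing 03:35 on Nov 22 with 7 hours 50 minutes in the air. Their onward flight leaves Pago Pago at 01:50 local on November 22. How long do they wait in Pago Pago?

4 hours 55 minutes

Convert departure to UTC: 03:35 − 3:30 = 00:05 UTC on Nov 22.
Add 7 hours 50 minutes flight time → 07:55 UTC.
Pago Pago is UTC−11:00, so local arrival = 07:55 − 11:00 = 20:55 on Nov 21.
Layover = 01:50 − 20:55 (+1 day) = 4 hours 55 minutes.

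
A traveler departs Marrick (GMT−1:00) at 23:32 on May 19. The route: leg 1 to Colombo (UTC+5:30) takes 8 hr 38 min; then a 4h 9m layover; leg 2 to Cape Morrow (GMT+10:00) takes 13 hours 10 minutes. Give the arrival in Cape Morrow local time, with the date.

Convert departure to UTC: 23:32 + 1:00 = 00:32 UTC on May 20.
Add 8 hours and 38 minutes leg 1 → 09:10 UTC.
Add 4 hours and 9 minutes layover in Colombo → 13:19 UTC.
Add 13 hours and 10 minutes leg 2 → 02:29 UTC (May 21).
Cape Morrow is UTC+10:00, so local arrival = 02:29 + 10:00 = 12:29 on May 21.

12:29 on May 21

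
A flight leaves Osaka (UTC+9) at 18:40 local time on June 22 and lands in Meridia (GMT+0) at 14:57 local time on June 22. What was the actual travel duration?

Meridia is 9:00 behind Osaka.
Clock-face elapsed time (ignoring zones) is −3 hours 43 minutes.
Actual elapsed = −3 hours 43 minutes + 9:00 = 5 hours 17 minutes.

5 hours 17 minutes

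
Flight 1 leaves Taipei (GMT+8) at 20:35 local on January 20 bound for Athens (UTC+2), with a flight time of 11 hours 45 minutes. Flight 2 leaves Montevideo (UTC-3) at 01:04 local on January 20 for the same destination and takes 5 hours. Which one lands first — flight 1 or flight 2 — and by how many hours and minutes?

Flight 1 in UTC: 20:35 − 8:00 = 12:35 on Jan 20.
+11 hours and 45 minutes → arrive 00:20 UTC on Jan 21.
Flight 2 in UTC: 01:04 + 3:00 = 04:04 on Jan 20.
+5 hours → arrive 09:04 UTC on Jan 20.
Flight 2 lands earlier by 15 hours 16 minutes.

the second, by 15 hours 16 minutes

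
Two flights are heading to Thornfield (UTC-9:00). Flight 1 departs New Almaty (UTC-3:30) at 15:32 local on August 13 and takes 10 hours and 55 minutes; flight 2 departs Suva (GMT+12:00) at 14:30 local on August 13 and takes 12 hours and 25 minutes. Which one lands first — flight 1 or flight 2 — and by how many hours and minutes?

the second, by 15 hours 2 minutes

Flight 1 in UTC: 15:32 + 3:30 = 19:02 on Aug 13.
+10 hours and 55 minutes → arrive 05:57 UTC on Aug 14.
Flight 2 in UTC: 14:30 − 12:00 = 02:30 on Aug 13.
+12 hours and 25 minutes → arrive 14:55 UTC on Aug 13.
Flight 2 lands earlier by 15 hours 2 minutes.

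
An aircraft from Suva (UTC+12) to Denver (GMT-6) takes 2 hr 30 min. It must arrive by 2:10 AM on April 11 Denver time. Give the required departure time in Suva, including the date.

Target arrival in UTC: 2:10 AM + 6:00 = 8:10 AM on Apr 11.
Subtract 2 hours 30 minutes → departure 5:40 AM UTC on Apr 11.
Suva is UTC+12:00: 5:40 AM + 12:00 = 5:40 PM on Apr 11.

5:40 PM on April 11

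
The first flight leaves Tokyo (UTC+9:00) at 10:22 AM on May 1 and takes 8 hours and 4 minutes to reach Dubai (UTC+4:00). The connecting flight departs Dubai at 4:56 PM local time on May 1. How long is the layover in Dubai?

Convert departure to UTC: 10:22 AM − 9:00 = 1:22 AM UTC on May 1.
Add 8 hours and 4 minutes flight time → 9:26 AM UTC.
Dubai is UTC+4:00, so local arrival = 9:26 AM + 4:00 = 1:26 PM on May 1.
Layover = 4:56 PM − 1:26 PM = 3 hours 30 minutes.

3 hours 30 minutes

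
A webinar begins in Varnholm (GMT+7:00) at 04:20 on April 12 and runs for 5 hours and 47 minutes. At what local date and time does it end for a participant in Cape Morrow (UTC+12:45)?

Convert start to UTC: 04:20 − 7:00 = 21:20 UTC on Apr 11.
Add 5 hours and 47 minutes duration → 03:07 UTC (Apr 12).
Cape Morrow is UTC+12:45, so local end time = 03:07 + 12:45 = 15:52 on Apr 12.

15:52 on April 12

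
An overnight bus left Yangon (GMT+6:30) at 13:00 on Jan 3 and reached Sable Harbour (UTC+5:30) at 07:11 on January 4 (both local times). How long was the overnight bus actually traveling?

19 hours 11 minutes

Departure in UTC: 13:00 − 6:30 = 06:30 on Jan 3.
Arrival in UTC: 07:11 − 5:30 = 01:41 on Jan 4.
Elapsed = 01:41 − 06:30 (+1 day) = 19 hours 11 minutes.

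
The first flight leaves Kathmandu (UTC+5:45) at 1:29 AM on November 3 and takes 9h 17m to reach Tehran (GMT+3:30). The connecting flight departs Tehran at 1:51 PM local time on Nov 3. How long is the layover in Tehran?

Convert departure to UTC: 1:29 AM − 5:45 = 7:44 PM UTC on Nov 2.
Add 9 hours 17 minutes flight time → 5:01 AM UTC (Nov 3).
Tehran is UTC+3:30, so local arrival = 5:01 AM + 3:30 = 8:31 AM on Nov 3.
Layover = 1:51 PM − 8:31 AM = 5 hours 20 minutes.

5 hours 20 minutes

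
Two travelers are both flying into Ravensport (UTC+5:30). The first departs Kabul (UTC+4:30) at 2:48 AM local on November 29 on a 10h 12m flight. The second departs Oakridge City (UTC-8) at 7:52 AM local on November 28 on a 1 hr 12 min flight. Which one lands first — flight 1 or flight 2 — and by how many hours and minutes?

the second, by 15 hours 26 minutes

Flight 1 in UTC: 2:48 AM − 4:30 = 10:18 PM on Nov 28.
+10 hours 12 minutes → arrive 8:30 AM UTC on Nov 29.
Flight 2 in UTC: 7:52 AM + 8:00 = 3:52 PM on Nov 28.
+1 hour and 12 minutes → arrive 5:04 PM UTC on Nov 28.
Flight 2 lands earlier by 15 hours 26 minutes.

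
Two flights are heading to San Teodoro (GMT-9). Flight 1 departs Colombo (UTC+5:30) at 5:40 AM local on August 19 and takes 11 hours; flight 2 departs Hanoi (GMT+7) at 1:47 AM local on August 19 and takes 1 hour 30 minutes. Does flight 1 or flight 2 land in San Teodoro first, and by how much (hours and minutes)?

the second, by 14 hours 53 minutes

Flight 1 in UTC: 5:40 AM − 5:30 = 12:10 AM on Aug 19.
+11 hours → arrive 11:10 AM UTC on Aug 19.
Flight 2 in UTC: 1:47 AM − 7:00 = 6:47 PM on Aug 18.
+1 hour and 30 minutes → arrive 8:17 PM UTC on Aug 18.
Flight 2 lands earlier by 14 hours 53 minutes.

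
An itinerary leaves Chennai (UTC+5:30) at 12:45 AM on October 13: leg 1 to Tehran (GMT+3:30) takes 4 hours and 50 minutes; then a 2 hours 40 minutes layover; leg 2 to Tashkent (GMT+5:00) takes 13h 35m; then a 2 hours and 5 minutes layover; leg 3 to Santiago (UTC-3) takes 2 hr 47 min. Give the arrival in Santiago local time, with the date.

6:12 PM on October 13

Convert departure to UTC: 12:45 AM − 5:30 = 7:15 PM UTC on Oct 12.
Add 4 hours 50 minutes leg 1 → 12:05 AM UTC (Oct 13).
Add 2 hours 40 minutes layover in Tehran → 2:45 AM UTC.
Add 13 hours and 35 minutes leg 2 → 4:20 PM UTC.
Add 2 hours 5 minutes layover in Tashkent → 6:25 PM UTC.
Add 2 hours 47 minutes leg 3 → 9:12 PM UTC.
Santiago is UTC−3:00, so local arrival = 9:12 PM − 3:00 = 6:12 PM on Oct 13.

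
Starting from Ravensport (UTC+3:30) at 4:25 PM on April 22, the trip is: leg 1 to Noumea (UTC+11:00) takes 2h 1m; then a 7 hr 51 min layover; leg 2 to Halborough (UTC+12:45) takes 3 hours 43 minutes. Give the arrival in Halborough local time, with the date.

Convert departure to UTC: 4:25 PM − 3:30 = 12:55 PM UTC on Apr 22.
Add 2 hours 1 minute leg 1 → 2:56 PM UTC.
Add 7 hours 51 minutes layover in Noumea → 10:47 PM UTC.
Add 3 hours and 43 minutes leg 2 → 2:30 AM UTC (Apr 23).
Halborough is UTC+12:45, so local arrival = 2:30 AM + 12:45 = 3:15 PM on Apr 23.

3:15 PM on Apr 23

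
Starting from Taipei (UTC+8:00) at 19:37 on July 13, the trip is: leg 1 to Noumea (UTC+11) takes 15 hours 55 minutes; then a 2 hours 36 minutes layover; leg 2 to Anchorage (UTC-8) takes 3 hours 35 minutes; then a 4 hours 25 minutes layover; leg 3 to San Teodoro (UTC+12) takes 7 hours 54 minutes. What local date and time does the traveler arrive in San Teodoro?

10:02 on Jul 15

Convert departure to UTC: 19:37 − 8:00 = 11:37 UTC on Jul 13.
Add 15 hours 55 minutes leg 1 → 03:32 UTC (Jul 14).
Add 2 hours 36 minutes layover in Noumea → 06:08 UTC.
Add 3 hours and 35 minutes leg 2 → 09:43 UTC.
Add 4 hours 25 minutes layover in Anchorage → 14:08 UTC.
Add 7 hours 54 minutes leg 3 → 22:02 UTC.
San Teodoro is UTC+12:00, so local arrival = 22:02 + 12:00 = 10:02 on Jul 15.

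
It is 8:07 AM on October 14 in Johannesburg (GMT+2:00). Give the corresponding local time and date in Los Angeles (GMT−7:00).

In UTC: 8:07 AM − 2:00 = 6:07 AM on Oct 14.
Los Angeles is UTC−7:00: 6:07 AM − 7:00 = 11:07 PM on Oct 13.

11:07 PM on Oct 13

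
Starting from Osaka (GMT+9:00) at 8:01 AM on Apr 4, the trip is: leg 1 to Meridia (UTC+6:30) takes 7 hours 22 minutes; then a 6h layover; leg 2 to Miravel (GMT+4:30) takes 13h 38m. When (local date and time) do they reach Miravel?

Convert departure to UTC: 8:01 AM − 9:00 = 11:01 PM UTC on Apr 3.
Add 7 hours and 22 minutes leg 1 → 6:23 AM UTC (Apr 4).
Add 6 hours layover in Meridia → 12:23 PM UTC.
Add 13 hours and 38 minutes leg 2 → 2:01 AM UTC (Apr 5).
Miravel is UTC+4:30, so local arrival = 2:01 AM + 4:30 = 6:31 AM on Apr 5.

6:31 AM on April 5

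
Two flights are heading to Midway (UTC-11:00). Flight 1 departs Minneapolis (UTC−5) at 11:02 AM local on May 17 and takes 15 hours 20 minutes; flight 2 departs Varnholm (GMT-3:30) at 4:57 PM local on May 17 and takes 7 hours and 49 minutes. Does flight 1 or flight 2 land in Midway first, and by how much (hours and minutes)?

Flight 1 in UTC: 11:02 AM + 5:00 = 4:02 PM on May 17.
+15 hours 20 minutes → arrive 7:22 AM UTC on May 18.
Flight 2 in UTC: 4:57 PM + 3:30 = 8:27 PM on May 17.
+7 hours 49 minutes → arrive 4:16 AM UTC on May 18.
Flight 2 lands earlier by 3 hours 6 minutes.

the second, by 3 hours 6 minutes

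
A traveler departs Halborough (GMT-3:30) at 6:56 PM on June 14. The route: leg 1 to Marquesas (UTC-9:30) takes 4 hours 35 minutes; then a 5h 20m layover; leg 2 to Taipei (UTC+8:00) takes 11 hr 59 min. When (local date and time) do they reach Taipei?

Convert departure to UTC: 6:56 PM + 3:30 = 10:26 PM UTC on Jun 14.
Add 4 hours and 35 minutes leg 1 → 3:01 AM UTC (Jun 15).
Add 5 hours and 20 minutes layover in Marquesas → 8:21 AM UTC.
Add 11 hours 59 minutes leg 2 → 8:20 PM UTC.
Taipei is UTC+8:00, so local arrival = 8:20 PM + 8:00 = 4:20 AM on Jun 16.

4:20 AM on Jun 16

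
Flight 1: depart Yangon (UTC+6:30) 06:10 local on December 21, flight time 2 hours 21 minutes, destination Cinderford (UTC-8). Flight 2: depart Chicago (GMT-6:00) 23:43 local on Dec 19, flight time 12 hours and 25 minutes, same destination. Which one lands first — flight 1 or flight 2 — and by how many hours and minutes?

Flight 1 in UTC: 06:10 − 6:30 = 23:40 on Dec 20.
+2 hours 21 minutes → arrive 02:01 UTC on Dec 21.
Flight 2 in UTC: 23:43 + 6:00 = 05:43 on Dec 20.
+12 hours and 25 minutes → arrive 18:08 UTC on Dec 20.
Flight 2 lands earlier by 7 hours 53 minutes.

the second, by 7 hours 53 minutes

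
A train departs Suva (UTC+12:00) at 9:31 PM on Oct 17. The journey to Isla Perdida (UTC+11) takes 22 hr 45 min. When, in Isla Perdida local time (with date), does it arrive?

Convert departure to UTC: 9:31 PM − 12:00 = 9:31 AM UTC on Oct 17.
Add 22 hours and 45 minutes travel time → 8:16 AM UTC (Oct 18).
Isla Perdida is UTC+11:00, so local arrival = 8:16 AM + 11:00 = 7:16 PM on Oct 18.

7:16 PM on Oct 18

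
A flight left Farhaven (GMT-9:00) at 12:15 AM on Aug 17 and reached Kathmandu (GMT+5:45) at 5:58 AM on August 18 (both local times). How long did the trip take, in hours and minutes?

Departure in UTC: 12:15 AM + 9:00 = 9:15 AM on Aug 17.
Arrival in UTC: 5:58 AM − 5:45 = 12:13 AM on Aug 18.
Elapsed = 12:13 AM − 9:15 AM (+1 day) = 14 hours 58 minutes.

14 hours 58 minutes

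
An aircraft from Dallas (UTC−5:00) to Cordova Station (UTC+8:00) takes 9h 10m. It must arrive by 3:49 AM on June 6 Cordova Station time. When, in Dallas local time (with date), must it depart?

Target arrival in UTC: 3:49 AM − 8:00 = 7:49 PM on Jun 5.
Subtract 9 hours and 10 minutes → departure 10:39 AM UTC on Jun 5.
Dallas is UTC−5:00: 10:39 AM − 5:00 = 5:39 AM on Jun 5.

5:39 AM on June 5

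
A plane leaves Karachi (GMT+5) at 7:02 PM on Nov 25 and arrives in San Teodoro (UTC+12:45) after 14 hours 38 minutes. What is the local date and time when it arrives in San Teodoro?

5:25 PM on Nov 26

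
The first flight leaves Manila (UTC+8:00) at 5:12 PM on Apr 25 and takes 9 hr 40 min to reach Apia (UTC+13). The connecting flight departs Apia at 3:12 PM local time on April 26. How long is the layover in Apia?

7 hours 20 minutes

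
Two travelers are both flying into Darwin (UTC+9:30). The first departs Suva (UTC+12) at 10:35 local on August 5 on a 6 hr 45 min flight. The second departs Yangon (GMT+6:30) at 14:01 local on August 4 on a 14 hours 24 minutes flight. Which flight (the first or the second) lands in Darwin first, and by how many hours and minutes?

the second, by 7 hours 25 minutes

Flight 1 in UTC: 10:35 − 12:00 = 22:35 on Aug 4.
+6 hours and 45 minutes → arrive 05:20 UTC on Aug 5.
Flight 2 in UTC: 14:01 − 6:30 = 07:31 on Aug 4.
+14 hours and 24 minutes → arrive 21:55 UTC on Aug 4.
Flight 2 lands earlier by 7 hours 25 minutes.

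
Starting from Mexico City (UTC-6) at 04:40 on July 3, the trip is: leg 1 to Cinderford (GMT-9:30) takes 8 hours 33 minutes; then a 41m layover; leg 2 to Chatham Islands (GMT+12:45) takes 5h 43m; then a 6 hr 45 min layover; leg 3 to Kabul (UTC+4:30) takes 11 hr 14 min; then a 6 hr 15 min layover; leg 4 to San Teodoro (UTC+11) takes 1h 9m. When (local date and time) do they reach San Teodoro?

Convert departure to UTC: 04:40 + 6:00 = 10:40 UTC on Jul 3.
Add 8 hours and 33 minutes leg 1 → 19:13 UTC.
Add 41 minutes layover in Cinderford → 19:54 UTC.
Add 5 hours and 43 minutes leg 2 → 01:37 UTC (Jul 4).
Add 6 hours 45 minutes layover in Chatham Islands → 08:22 UTC.
Add 11 hours and 14 minutes leg 3 → 19:36 UTC.
Add 6 hours 15 minutes layover in Kabul → 01:51 UTC (Jul 5).
Add 1 hour 9 minutes leg 4 → 03:00 UTC.
San Teodoro is UTC+11:00, so local arrival = 03:00 + 11:00 = 14:00 on Jul 5.

14:00 on July 5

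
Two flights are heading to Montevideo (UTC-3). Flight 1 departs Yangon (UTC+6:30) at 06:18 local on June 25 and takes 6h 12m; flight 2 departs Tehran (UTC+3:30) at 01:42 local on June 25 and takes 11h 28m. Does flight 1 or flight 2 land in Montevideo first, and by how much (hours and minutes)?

the first, by 3 hours 40 minutes

Flight 1 in UTC: 06:18 − 6:30 = 23:48 on Jun 24.
+6 hours and 12 minutes → arrive 06:00 UTC on Jun 25.
Flight 2 in UTC: 01:42 − 3:30 = 22:12 on Jun 24.
+11 hours 28 minutes → arrive 09:40 UTC on Jun 25.
Flight 1 lands earlier by 3 hours 40 minutes.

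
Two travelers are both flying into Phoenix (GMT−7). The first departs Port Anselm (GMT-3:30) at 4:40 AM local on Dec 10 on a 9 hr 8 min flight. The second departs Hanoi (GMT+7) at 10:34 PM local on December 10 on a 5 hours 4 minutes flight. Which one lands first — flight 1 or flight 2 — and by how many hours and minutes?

Flight 1 in UTC: 4:40 AM + 3:30 = 8:10 AM on Dec 10.
+9 hours and 8 minutes → arrive 5:18 PM UTC on Dec 10.
Flight 2 in UTC: 10:34 PM − 7:00 = 3:34 PM on Dec 10.
+5 hours and 4 minutes → arrive 8:38 PM UTC on Dec 10.
Flight 1 lands earlier by 3 hours 20 minutes.

the first, by 3 hours 20 minutes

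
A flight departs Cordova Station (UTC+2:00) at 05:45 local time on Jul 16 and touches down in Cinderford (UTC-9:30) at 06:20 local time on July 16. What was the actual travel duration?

Departure in UTC: 05:45 − 2:00 = 03:45 on Jul 16.
Arrival in UTC: 06:20 + 9:30 = 15:50 on Jul 16.
Elapsed = 15:50 − 03:45 = 12 hours 5 minutes.

12 hours 5 minutes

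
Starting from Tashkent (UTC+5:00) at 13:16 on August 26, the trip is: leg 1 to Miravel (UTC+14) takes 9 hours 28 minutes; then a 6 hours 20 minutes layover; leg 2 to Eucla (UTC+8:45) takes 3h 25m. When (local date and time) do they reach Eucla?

12:14 on August 27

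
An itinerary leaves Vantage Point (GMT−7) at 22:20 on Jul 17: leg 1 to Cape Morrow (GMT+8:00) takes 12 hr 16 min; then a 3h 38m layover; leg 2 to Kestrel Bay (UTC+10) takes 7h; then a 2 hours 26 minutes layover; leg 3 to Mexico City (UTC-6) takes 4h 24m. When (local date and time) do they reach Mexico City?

05:04 on July 19

Convert departure to UTC: 22:20 + 7:00 = 05:20 UTC on Jul 18.
Add 12 hours and 16 minutes leg 1 → 17:36 UTC.
Add 3 hours and 38 minutes layover in Cape Morrow → 21:14 UTC.
Add 7 hours leg 2 → 04:14 UTC (Jul 19).
Add 2 hours and 26 minutes layover in Kestrel Bay → 06:40 UTC.
Add 4 hours and 24 minutes leg 3 → 11:04 UTC.
Mexico City is UTC−6:00, so local arrival = 11:04 − 6:00 = 05:04 on Jul 19.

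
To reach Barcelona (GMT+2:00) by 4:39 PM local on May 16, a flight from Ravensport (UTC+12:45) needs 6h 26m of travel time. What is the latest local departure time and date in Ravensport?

8:58 PM on May 16

Target arrival in UTC: 4:39 PM − 2:00 = 2:39 PM on May 16.
Subtract 6 hours and 26 minutes → departure 8:13 AM UTC on May 16.
Ravensport is UTC+12:45: 8:13 AM + 12:45 = 8:58 PM on May 16.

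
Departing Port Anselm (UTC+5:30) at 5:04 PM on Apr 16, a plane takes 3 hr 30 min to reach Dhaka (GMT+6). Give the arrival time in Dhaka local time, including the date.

Convert departure to UTC: 5:04 PM − 5:30 = 11:34 AM UTC on Apr 16.
Add 3 hours and 30 minutes travel time → 3:04 PM UTC.
Dhaka is UTC+6:00, so local arrival = 3:04 PM + 6:00 = 9:04 PM on Apr 16.

9:04 PM on April 16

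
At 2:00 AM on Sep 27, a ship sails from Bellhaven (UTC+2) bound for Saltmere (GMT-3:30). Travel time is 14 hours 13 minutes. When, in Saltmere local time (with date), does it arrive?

10:43 AM on September 27

Convert departure to UTC: 2:00 AM − 2:00 = 12:00 AM UTC on Sep 27.
Add 14 hours 13 minutes travel time → 2:13 PM UTC.
Saltmere is UTC−3:30, so local arrival = 2:13 PM − 3:30 = 10:43 AM on Sep 27.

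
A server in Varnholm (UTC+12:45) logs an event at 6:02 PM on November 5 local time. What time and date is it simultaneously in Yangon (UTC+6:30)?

11:47 AM on Nov 5

Yangon is 6:15 behind Varnholm.
Shift by the zone difference: 6:02 PM − 6:15 = 11:47 AM on Nov 5 in Yangon.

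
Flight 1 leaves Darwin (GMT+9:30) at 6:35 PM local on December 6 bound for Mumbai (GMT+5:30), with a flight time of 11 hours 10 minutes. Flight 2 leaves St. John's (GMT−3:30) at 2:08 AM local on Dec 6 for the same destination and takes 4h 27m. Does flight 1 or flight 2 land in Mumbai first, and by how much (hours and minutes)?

Flight 1 in UTC: 6:35 PM − 9:30 = 9:05 AM on Dec 6.
+11 hours 10 minutes → arrive 8:15 PM UTC on Dec 6.
Flight 2 in UTC: 2:08 AM + 3:30 = 5:38 AM on Dec 6.
+4 hours 27 minutes → arrive 10:05 AM UTC on Dec 6.
Flight 2 lands earlier by 10 hours 10 minutes.

the second, by 10 hours 10 minutes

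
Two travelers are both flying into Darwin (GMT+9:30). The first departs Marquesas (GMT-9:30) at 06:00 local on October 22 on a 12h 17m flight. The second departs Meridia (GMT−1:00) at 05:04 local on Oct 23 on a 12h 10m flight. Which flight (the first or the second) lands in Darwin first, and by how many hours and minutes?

the first, by 14 hours 27 minutes

Flight 1 in UTC: 06:00 + 9:30 = 15:30 on Oct 22.
+12 hours 17 minutes → arrive 03:47 UTC on Oct 23.
Flight 2 in UTC: 05:04 + 1:00 = 06:04 on Oct 23.
+12 hours and 10 minutes → arrive 18:14 UTC on Oct 23.
Flight 1 lands earlier by 14 hours 27 minutes.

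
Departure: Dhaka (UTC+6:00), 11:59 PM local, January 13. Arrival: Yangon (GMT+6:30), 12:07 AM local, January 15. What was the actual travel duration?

Departure in UTC: 11:59 PM − 6:00 = 5:59 PM on Jan 13.
Arrival in UTC: 12:07 AM − 6:30 = 5:37 PM on Jan 14.
Elapsed = 5:37 PM − 5:59 PM (+1 day) = 23 hours 38 minutes.

23 hours 38 minutes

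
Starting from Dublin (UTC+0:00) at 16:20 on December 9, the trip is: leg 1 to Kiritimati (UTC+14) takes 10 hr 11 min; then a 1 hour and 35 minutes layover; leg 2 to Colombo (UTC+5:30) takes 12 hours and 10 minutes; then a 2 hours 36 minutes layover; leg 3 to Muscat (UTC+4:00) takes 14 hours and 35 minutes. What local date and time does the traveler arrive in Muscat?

13:27 on December 11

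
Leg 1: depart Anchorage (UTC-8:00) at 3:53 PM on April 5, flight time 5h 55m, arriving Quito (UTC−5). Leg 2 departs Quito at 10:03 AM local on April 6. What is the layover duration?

Convert departure to UTC: 3:53 PM + 8:00 = 11:53 PM UTC on Apr 5.
Add 5 hours 55 minutes flight time → 5:48 AM UTC (Apr 6).
Quito is UTC−5:00, so local arrival = 5:48 AM − 5:00 = 12:48 AM on Apr 6.
Layover = 10:03 AM − 12:48 AM = 9 hours 15 minutes.

9 hours 15 minutes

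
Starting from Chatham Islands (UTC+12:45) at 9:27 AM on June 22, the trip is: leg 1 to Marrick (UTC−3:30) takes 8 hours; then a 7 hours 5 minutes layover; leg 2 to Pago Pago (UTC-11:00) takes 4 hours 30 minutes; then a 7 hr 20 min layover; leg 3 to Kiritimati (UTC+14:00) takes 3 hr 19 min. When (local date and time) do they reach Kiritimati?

4:56 PM on Jun 23

Convert departure to UTC: 9:27 AM − 12:45 = 8:42 PM UTC on Jun 21.
Add 8 hours leg 1 → 4:42 AM UTC (Jun 22).
Add 7 hours 5 minutes layover in Marrick → 11:47 AM UTC.
Add 4 hours 30 minutes leg 2 → 4:17 PM UTC.
Add 7 hours and 20 minutes layover in Pago Pago → 11:37 PM UTC.
Add 3 hours and 19 minutes leg 3 → 2:56 AM UTC (Jun 23).
Kiritimati is UTC+14:00, so local arrival = 2:56 AM + 14:00 = 4:56 PM on Jun 23.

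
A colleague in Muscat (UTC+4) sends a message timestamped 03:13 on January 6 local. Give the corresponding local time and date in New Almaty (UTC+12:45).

In UTC: 03:13 − 4:00 = 23:13 on Jan 5.
New Almaty is UTC+12:45: 23:13 + 12:45 = 11:58 on Jan 6.

11:58 on Jan 6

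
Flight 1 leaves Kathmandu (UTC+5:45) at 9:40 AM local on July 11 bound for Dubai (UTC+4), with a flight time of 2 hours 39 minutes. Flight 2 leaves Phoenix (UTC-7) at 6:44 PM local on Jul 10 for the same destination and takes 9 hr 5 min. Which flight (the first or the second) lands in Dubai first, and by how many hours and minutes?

the first, by 4 hours 15 minutes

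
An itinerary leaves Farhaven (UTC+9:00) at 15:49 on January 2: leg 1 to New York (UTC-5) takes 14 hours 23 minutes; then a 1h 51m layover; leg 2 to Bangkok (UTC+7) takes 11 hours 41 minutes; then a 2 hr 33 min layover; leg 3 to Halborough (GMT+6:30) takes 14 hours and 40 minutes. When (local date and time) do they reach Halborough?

Convert departure to UTC: 15:49 − 9:00 = 06:49 UTC on Jan 2.
Add 14 hours and 23 minutes leg 1 → 21:12 UTC.
Add 1 hour and 51 minutes layover in New York → 23:03 UTC.
Add 11 hours and 41 minutes leg 2 → 10:44 UTC (Jan 3).
Add 2 hours and 33 minutes layover in Bangkok → 13:17 UTC.
Add 14 hours and 40 minutes leg 3 → 03:57 UTC (Jan 4).
Halborough is UTC+6:30, so local arrival = 03:57 + 6:30 = 10:27 on Jan 4.

10:27 on Jan 4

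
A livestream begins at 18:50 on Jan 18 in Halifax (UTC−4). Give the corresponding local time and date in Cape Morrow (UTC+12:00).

10:50 on January 19

Cape Morrow is 16:00 ahead of Halifax.
Shift by the zone difference: 18:50 + 16:00 = 10:50 on Jan 19 in Cape Morrow.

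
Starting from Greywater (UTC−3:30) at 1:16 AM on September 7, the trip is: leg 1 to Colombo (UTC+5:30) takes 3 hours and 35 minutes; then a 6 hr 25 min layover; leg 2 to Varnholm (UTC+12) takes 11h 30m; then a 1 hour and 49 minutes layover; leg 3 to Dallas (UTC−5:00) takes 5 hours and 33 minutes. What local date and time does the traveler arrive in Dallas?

4:38 AM on September 8

Convert departure to UTC: 1:16 AM + 3:30 = 4:46 AM UTC on Sep 7.
Add 3 hours 35 minutes leg 1 → 8:21 AM UTC.
Add 6 hours and 25 minutes layover in Colombo → 2:46 PM UTC.
Add 11 hours and 30 minutes leg 2 → 2:16 AM UTC (Sep 8).
Add 1 hour 49 minutes layover in Varnholm → 4:05 AM UTC.
Add 5 hours 33 minutes leg 3 → 9:38 AM UTC.
Dallas is UTC−5:00, so local arrival = 9:38 AM − 5:00 = 4:38 AM on Sep 8.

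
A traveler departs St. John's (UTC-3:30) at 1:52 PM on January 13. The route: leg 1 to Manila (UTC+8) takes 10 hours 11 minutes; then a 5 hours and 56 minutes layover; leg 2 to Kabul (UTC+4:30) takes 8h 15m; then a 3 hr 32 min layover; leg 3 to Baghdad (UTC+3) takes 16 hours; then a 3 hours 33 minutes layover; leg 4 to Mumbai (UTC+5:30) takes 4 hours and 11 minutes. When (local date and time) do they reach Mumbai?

2:30 AM on January 16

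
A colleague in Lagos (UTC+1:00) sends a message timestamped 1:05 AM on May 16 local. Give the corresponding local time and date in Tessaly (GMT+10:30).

10:35 AM on May 16

In UTC: 1:05 AM − 1:00 = 12:05 AM on May 16.
Tessaly is UTC+10:30: 12:05 AM + 10:30 = 10:35 AM on May 16.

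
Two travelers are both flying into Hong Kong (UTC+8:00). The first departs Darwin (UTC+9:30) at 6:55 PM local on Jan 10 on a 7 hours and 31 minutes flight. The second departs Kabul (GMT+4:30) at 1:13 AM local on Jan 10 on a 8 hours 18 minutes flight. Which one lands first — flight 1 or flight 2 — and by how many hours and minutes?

Flight 1 in UTC: 6:55 PM − 9:30 = 9:25 AM on Jan 10.
+7 hours 31 minutes → arrive 4:56 PM UTC on Jan 10.
Flight 2 in UTC: 1:13 AM − 4:30 = 8:43 PM on Jan 9.
+8 hours 18 minutes → arrive 5:01 AM UTC on Jan 10.
Flight 2 lands earlier by 11 hours 55 minutes.

the second, by 11 hours 55 minutes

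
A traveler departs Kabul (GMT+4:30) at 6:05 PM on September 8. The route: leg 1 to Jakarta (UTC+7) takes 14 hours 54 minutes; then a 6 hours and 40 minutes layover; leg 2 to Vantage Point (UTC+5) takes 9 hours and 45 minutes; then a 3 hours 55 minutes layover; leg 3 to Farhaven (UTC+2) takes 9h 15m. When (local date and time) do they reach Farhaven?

Convert departure to UTC: 6:05 PM − 4:30 = 1:35 PM UTC on Sep 8.
Add 14 hours and 54 minutes leg 1 → 4:29 AM UTC (Sep 9).
Add 6 hours 40 minutes layover in Jakarta → 11:09 AM UTC.
Add 9 hours and 45 minutes leg 2 → 8:54 PM UTC.
Add 3 hours 55 minutes layover in Vantage Point → 12:49 AM UTC (Sep 10).
Add 9 hours 15 minutes leg 3 → 10:04 AM UTC.
Farhaven is UTC+2:00, so local arrival = 10:04 AM + 2:00 = 12:04 PM on Sep 10.

12:04 PM on Sep 10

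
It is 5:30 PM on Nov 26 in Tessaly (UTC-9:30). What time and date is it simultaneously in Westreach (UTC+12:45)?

In UTC: 5:30 PM + 9:30 = 3:00 AM on Nov 27.
Westreach is UTC+12:45: 3:00 AM + 12:45 = 3:45 PM on Nov 27.

3:45 PM on November 27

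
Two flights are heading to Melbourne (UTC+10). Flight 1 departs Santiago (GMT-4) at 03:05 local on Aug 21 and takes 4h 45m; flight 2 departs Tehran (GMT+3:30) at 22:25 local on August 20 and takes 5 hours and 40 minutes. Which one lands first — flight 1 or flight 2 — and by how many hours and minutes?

the second, by 11 hours 15 minutes

Flight 1 in UTC: 03:05 + 4:00 = 07:05 on Aug 21.
+4 hours and 45 minutes → arrive 11:50 UTC on Aug 21.
Flight 2 in UTC: 22:25 − 3:30 = 18:55 on Aug 20.
+5 hours 40 minutes → arrive 00:35 UTC on Aug 21.
Flight 2 lands earlier by 11 hours 15 minutes.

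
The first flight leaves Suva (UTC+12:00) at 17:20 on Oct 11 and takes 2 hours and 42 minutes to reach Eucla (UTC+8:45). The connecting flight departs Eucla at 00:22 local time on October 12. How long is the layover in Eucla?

7 hours 35 minutes

Convert departure to UTC: 17:20 − 12:00 = 05:20 UTC on Oct 11.
Add 2 hours 42 minutes flight time → 08:02 UTC.
Eucla is UTC+8:45, so local arrival = 08:02 + 8:45 = 16:47 on Oct 11.
Layover = 00:22 − 16:47 (+1 day) = 7 hours 35 minutes.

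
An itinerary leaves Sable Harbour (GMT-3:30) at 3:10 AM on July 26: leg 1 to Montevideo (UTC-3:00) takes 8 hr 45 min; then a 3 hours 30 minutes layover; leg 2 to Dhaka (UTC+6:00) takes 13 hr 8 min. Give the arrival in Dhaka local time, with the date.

Convert departure to UTC: 3:10 AM + 3:30 = 6:40 AM UTC on Jul 26.
Add 8 hours and 45 minutes leg 1 → 3:25 PM UTC.
Add 3 hours 30 minutes layover in Montevideo → 6:55 PM UTC.
Add 13 hours and 8 minutes leg 2 → 8:03 AM UTC (Jul 27).
Dhaka is UTC+6:00, so local arrival = 8:03 AM + 6:00 = 2:03 PM on Jul 27.

2:03 PM on July 27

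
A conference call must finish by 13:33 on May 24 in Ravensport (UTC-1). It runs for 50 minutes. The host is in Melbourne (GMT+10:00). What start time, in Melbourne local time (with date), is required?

Target end time in UTC: 13:33 + 1:00 = 14:33 on May 24.
Subtract 50 minutes → start 13:43 UTC on May 24.
Melbourne is UTC+10:00: 13:43 + 10:00 = 23:43 on May 24.

23:43 on May 24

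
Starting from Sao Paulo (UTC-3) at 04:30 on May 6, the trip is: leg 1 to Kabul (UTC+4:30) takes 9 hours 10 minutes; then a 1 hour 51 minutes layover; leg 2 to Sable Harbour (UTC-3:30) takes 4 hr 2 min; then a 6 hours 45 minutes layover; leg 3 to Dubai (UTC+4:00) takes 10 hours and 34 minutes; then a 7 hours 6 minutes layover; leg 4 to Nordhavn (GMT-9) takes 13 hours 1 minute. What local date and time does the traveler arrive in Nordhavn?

Convert departure to UTC: 04:30 + 3:00 = 07:30 UTC on May 6.
Add 9 hours and 10 minutes leg 1 → 16:40 UTC.
Add 1 hour 51 minutes layover in Kabul → 18:31 UTC.
Add 4 hours and 2 minutes leg 2 → 22:33 UTC.
Add 6 hours 45 minutes layover in Sable Harbour → 05:18 UTC (May 7).
Add 10 hours and 34 minutes leg 3 → 15:52 UTC.
Add 7 hours and 6 minutes layover in Dubai → 22:58 UTC.
Add 13 hours and 1 minute leg 4 → 11:59 UTC (May 8).
Nordhavn is UTC−9:00, so local arrival = 11:59 − 9:00 = 02:59 on May 8.

02:59 on May 8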